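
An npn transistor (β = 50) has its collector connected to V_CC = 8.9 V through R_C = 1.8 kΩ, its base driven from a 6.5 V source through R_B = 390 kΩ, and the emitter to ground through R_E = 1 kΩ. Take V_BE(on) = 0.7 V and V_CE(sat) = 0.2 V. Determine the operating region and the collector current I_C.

active; I_C ≈ 0.66 mA

Assume active. Base-emitter loop: I_B = (V_BB − V_BE)/(R_B + (β+1)R_E) = (6.5 − 0.7)/(390 + 51×1) = 0.0132 mA.
I_C = β·I_B = 50×0.0132 = 0.658 mA.
V_CE = V_CC − I_C·R_C − I_E·R_E = 8.9 − 0.658×1.8 − 0.671×1 = 7.05 V > V_CE(sat), so the active-region assumption holds.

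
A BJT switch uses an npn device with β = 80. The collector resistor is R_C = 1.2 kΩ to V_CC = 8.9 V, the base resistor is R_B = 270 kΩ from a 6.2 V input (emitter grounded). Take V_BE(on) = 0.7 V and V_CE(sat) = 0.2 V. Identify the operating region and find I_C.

Assume active. Base-emitter loop: I_B = (V_BB − V_BE)/R_B = (6.2 − 0.7)/270 = 0.0204 mA.
I_C = β·I_B = 80×0.0204 = 1.63 mA.
V_CE = V_CC − I_C·R_C = 8.9 − 1.63×1.2 = 6.94 V > V_CE(sat), so the active-region assumption holds.

active; I_C ≈ 1.6 mA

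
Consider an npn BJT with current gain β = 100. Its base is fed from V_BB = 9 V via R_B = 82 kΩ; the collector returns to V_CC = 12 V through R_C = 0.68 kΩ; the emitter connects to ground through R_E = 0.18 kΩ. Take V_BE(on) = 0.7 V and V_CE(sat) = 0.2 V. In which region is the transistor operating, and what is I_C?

Assume active. Base-emitter loop: I_B = (V_BB − V_BE)/(R_B + (β+1)R_E) = (9 − 0.7)/(82 + 101×0.18) = 0.0829 mA.
I_C = β·I_B = 100×0.0829 = 8.29 mA.
V_CE = V_CC − I_C·R_C − I_E·R_E = 12 − 8.29×0.68 − 8.37×0.18 = 4.86 V > V_CE(sat), so the active-region assumption holds.

active; I_C ≈ 8.3 mA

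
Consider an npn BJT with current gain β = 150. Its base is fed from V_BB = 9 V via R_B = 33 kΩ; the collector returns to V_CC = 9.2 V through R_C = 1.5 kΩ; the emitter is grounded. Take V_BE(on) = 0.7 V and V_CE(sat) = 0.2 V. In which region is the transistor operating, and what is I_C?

saturation; I_C ≈ 6 mA

Assume active: I_B = (9 − 0.7)/33 = 0.252 mA, giving I_C = β·I_B = 37.7 mA.
But then V_CE = 9.2 − 37.7×1.5 = -47.4 V < V_CE(sat) = 0.2 V — impossible in the active region.
So the transistor is saturated. With V_CE = 0.2 V, I_C = (V_CC − 0.2)/R_C = 9/1.5 = 6 mA.
Check: β·I_B = 37.7 mA > I_C = 6 mA, confirming saturation.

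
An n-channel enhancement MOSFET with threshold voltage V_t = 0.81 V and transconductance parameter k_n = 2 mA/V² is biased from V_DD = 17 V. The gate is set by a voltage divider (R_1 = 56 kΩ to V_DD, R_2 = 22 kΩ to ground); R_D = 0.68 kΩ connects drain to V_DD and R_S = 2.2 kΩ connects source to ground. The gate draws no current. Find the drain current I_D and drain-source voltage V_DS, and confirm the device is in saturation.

I_D ≈ 1.3 mA, V_DS ≈ 13 V

V_G = V_DD·R_2/(R_1+R_2) = 17×22/78 = 4.79 V.
Assume saturation: I_D = (k_n/2)(V_GS − V_t)² with V_GS = V_G − I_D·R_S = 4.79 − 2.2·I_D.
Substituting gives 4.84·I_D² − 18.5·I_D + 15.9 = 0, with roots I_D = 1.29 or 2.54 mA.
The root I_D = 2.54 mA gives V_GS = -0.782 V ≤ V_t, so take I_D = 1.29 mA.
Then V_GS = 1.95 V and V_DS = V_DD − I_D(R_D+R_S) = 17 − 1.29×2.88 = 13.3 V.
Saturation requires V_DS ≥ V_GS − V_t = 1.14 V; 13.3 ≥ 1.14 ✓.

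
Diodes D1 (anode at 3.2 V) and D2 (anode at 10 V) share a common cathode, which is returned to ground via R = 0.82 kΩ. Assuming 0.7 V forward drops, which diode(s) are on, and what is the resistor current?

Assume both conduct. Then node N would need to be at both 3.2−0.7 = 2.5 V and 10−0.7 = 9.3 V, which is impossible.
Assume only D2 conducts: V_N = 10 − 0.7 = 9.3 V, so I_R = 9.3/0.82 = 11.3 mA.
Check D1: its anode-to-cathode voltage is 3.2 − 9.3 = -6.1 V < 0.7 V, so it is off. The assumption is consistent.

Only D2 conducts; I_R ≈ 11 mA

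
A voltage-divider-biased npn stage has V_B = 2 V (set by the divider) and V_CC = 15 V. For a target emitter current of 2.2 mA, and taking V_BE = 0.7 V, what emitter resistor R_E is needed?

R_E ≈ 0.59 kΩ

V_E = V_B − V_BE = 2 − 0.7 = 1.3 V.
R_E = V_E / I_E = 1.3 / 2.2 = 0.591 kΩ.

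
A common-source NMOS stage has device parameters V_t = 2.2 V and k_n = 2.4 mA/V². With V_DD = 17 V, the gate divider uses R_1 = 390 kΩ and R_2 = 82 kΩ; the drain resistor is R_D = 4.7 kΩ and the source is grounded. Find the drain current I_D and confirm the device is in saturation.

I_D ≈ 0.68 mA

V_G = V_DD·R_2/(R_1+R_2) = 17×82/472 = 2.95 V. With the source grounded, V_GS = V_G = 2.95 V.
Assume saturation: I_D = (k_n/2)(V_GS − V_t)² = (2.4/2)×(2.95 − 2.2)² = 1.2×0.753² = 0.681 mA.
V_DS = V_DD − I_D·R_D = 17 − 0.681×4.7 = 13.8 V.
Saturation requires V_DS ≥ V_GS − V_t = 0.753 V; 13.8 ≥ 0.753 ✓.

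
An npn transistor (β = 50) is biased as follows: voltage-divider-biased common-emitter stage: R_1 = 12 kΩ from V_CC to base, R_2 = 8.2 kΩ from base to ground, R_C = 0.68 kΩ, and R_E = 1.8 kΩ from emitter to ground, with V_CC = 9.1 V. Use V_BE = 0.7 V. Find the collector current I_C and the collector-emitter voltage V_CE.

Thevenize the base divider: V_Th = V_CC·R_2/(R_1+R_2) = 9.1×8.2/20.2 = 3.69 V, R_Th = R_1‖R_2 = 4.87 kΩ.
Base-emitter loop: V_Th = I_B·R_Th + V_BE + (β+1)I_B·R_E, so I_B = (3.69 − 0.7) / (4.87 + 51×1.8) = 0.031 mA.
I_C = β·I_B = 50×0.031 = 1.55 mA, and I_E = (β+1)I_B = 1.58 mA.
V_CE = V_CC − I_C·R_C − I_E·R_E = 9.1 − 1.55×0.68 − 1.58×1.8 = 5.2 V.
V_CE = 5.2 V > 0.2 V confirms active-region operation.

I_C ≈ 1.5 mA, V_CE ≈ 5.2 V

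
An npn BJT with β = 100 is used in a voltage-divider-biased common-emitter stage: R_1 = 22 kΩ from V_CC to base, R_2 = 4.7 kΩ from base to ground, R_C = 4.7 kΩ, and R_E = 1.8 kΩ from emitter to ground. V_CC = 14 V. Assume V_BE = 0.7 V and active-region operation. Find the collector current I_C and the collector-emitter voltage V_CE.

Thevenize the base divider: V_Th = V_CC·R_2/(R_1+R_2) = 14×4.7/26.7 = 2.46 V, R_Th = R_1‖R_2 = 3.87 kΩ.
Base-emitter loop: V_Th = I_B·R_Th + V_BE + (β+1)I_B·R_E, so I_B = (2.46 − 0.7) / (3.87 + 101×1.8) = 0.0095 mA.
I_C = β·I_B = 100×0.0095 = 0.95 mA, and I_E = (β+1)I_B = 0.96 mA.
V_CE = V_CC − I_C·R_C − I_E·R_E = 14 − 0.95×4.7 − 0.96×1.8 = 7.81 V.
V_CE = 7.81 V > 0.2 V confirms active-region operation.

I_C ≈ 0.95 mA, V_CE ≈ 7.8 V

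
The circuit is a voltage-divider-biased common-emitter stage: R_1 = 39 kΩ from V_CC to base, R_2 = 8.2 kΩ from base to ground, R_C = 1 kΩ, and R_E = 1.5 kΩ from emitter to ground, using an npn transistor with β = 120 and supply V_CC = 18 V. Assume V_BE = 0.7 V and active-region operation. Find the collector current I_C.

I_C ≈ 1.5 mA

Thevenize the base divider: V_Th = V_CC·R_2/(R_1+R_2) = 18×8.2/47.2 = 3.13 V, R_Th = R_1‖R_2 = 6.78 kΩ.
Base-emitter loop: V_Th = I_B·R_Th + V_BE + (β+1)I_B·R_E, so I_B = (3.13 − 0.7) / (6.78 + 121×1.5) = 0.0129 mA.
I_C = β·I_B = 120×0.0129 = 1.55 mA, and I_E = (β+1)I_B = 1.56 mA.
V_CE = V_CC − I_C·R_C − I_E·R_E = 18 − 1.55×1 − 1.56×1.5 = 14.1 V.
V_CE = 14.1 V > 0.2 V confirms active-region operation.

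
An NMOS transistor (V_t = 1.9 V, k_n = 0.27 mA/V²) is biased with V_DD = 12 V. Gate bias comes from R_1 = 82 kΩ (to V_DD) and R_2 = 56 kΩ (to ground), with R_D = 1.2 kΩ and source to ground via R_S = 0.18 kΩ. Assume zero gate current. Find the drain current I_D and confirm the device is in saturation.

V_G = V_DD·R_2/(R_1+R_2) = 12×56/138 = 4.87 V.
Assume saturation: I_D = (k_n/2)(V_GS − V_t)² with V_GS = V_G − I_D·R_S = 4.87 − 0.18·I_D.
Substituting gives 0.00437·I_D² − 1.14·I_D + 1.19 = 0, with roots I_D = 1.04 or 261 mA.
The root I_D = 261 mA gives V_GS = -42 V ≤ V_t, so take I_D = 1.04 mA.
Then V_GS = 4.68 V and V_DS = V_DD − I_D(R_D+R_S) = 12 − 1.04×1.38 = 10.6 V.
Saturation requires V_DS ≥ V_GS − V_t = 2.78 V; 10.6 ≥ 2.78 ✓.

I_D ≈ 1 mA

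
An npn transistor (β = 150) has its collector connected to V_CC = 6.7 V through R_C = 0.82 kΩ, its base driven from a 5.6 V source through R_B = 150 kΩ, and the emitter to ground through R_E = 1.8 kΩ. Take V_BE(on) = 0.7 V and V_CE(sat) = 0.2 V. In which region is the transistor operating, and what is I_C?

active; I_C ≈ 1.7 mA

Assume active. Base-emitter loop: I_B = (V_BB − V_BE)/(R_B + (β+1)R_E) = (5.6 − 0.7)/(150 + 151×1.8) = 0.0116 mA.
I_C = β·I_B = 150×0.0116 = 1.74 mA.
V_CE = V_CC − I_C·R_C − I_E·R_E = 6.7 − 1.74×0.82 − 1.75×1.8 = 2.11 V > V_CE(sat), so the active-region assumption holds.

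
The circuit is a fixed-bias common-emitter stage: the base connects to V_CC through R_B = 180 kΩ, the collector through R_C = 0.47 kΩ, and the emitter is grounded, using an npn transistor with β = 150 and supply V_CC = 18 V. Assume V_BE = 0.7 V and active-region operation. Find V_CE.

Base loop: V_CC = I_B·R_B + V_BE, so I_B = (18 − 0.7)/180 kΩ = 0.0961 mA.
In the active region I_C = β·I_B = 150 × 0.0961 = 14.4 mA.
Collector loop: V_CE = V_CC − I_C·R_C = 18 − 14.4×0.47 = 11.2 V.
Since V_CE = 11.2 V > V_CE(sat) ≈ 0.2 V, the transistor is in the active region as assumed.

V_CE ≈ 11 V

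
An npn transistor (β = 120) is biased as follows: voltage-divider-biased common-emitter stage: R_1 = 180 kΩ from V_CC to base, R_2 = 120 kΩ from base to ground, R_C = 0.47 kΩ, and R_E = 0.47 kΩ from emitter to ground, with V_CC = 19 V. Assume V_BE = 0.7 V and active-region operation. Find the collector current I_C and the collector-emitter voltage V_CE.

Thevenize the base divider: V_Th = V_CC·R_2/(R_1+R_2) = 19×120/300 = 7.6 V, R_Th = R_1‖R_2 = 72 kΩ.
Base-emitter loop: V_Th = I_B·R_Th + V_BE + (β+1)I_B·R_E, so I_B = (7.6 − 0.7) / (72 + 121×0.47) = 0.0535 mA.
I_C = β·I_B = 120×0.0535 = 6.43 mA, and I_E = (β+1)I_B = 6.48 mA.
V_CE = V_CC − I_C·R_C − I_E·R_E = 19 − 6.43×0.47 − 6.48×0.47 = 12.9 V.
V_CE = 12.9 V > 0.2 V confirms active-region operation.

I_C ≈ 6.4 mA, V_CE ≈ 13 V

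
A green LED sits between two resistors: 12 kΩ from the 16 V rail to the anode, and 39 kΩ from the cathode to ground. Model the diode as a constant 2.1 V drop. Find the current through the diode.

I ≈ 0.27 mA

The two resistors are in series with the diode, so KVL gives 16 = I·12 + 2.1 + I·39.
I = (16 − 2.1) / (12 + 39) kΩ = 13.9 / 51 = 0.273 mA.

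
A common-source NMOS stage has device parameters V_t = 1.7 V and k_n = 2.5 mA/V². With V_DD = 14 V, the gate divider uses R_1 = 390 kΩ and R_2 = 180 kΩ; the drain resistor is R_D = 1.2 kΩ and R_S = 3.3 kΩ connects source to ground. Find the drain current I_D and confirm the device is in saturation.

V_G = V_DD·R_2/(R_1+R_2) = 14×180/570 = 4.42 V.
Assume saturation: I_D = (k_n/2)(V_GS − V_t)² with V_GS = V_G − I_D·R_S = 4.42 − 3.3·I_D.
Substituting gives 13.6·I_D² − 23.4·I_D + 9.26 = 0, with roots I_D = 0.612 or 1.11 mA.
The root I_D = 1.11 mA gives V_GS = 0.758 V ≤ V_t, so take I_D = 0.612 mA.
Then V_GS = 2.4 V and V_DS = V_DD − I_D(R_D+R_S) = 14 − 0.612×4.5 = 11.2 V.
Saturation requires V_DS ≥ V_GS − V_t = 0.7 V; 11.2 ≥ 0.7 ✓.

I_D ≈ 0.61 mA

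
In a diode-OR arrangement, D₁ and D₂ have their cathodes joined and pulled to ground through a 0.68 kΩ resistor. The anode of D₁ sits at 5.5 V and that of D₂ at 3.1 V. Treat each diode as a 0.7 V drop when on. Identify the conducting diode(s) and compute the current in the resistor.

Assume both conduct. Then node N would need to be at both 5.5−0.7 = 4.8 V and 3.1−0.7 = 2.4 V, which is impossible.
Assume only D₁ conducts: V_N = 5.5 − 0.7 = 4.8 V, so I_R = 4.8/0.68 = 7.06 mA.
Check D₂: its anode-to-cathode voltage is 3.1 − 4.8 = -1.7 V < 0.7 V, so it is off. The assumption is consistent.

Only D₁ conducts; I_R ≈ 7.1 mA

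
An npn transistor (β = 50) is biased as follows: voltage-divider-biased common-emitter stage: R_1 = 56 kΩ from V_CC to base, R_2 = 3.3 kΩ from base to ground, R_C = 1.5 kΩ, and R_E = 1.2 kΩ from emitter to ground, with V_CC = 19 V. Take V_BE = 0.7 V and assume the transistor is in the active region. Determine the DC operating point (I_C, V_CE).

I_C ≈ 0.28 mA, V_CE ≈ 18 V

Thevenize the base divider: V_Th = V_CC·R_2/(R_1+R_2) = 19×3.3/59.3 = 1.06 V, R_Th = R_1‖R_2 = 3.12 kΩ.
Base-emitter loop: V_Th = I_B·R_Th + V_BE + (β+1)I_B·R_E, so I_B = (1.06 − 0.7) / (3.12 + 51×1.2) = 0.00556 mA.
I_C = β·I_B = 50×0.00556 = 0.278 mA, and I_E = (β+1)I_B = 0.283 mA.
V_CE = V_CC − I_C·R_C − I_E·R_E = 19 − 0.278×1.5 − 0.283×1.2 = 18.2 V.
V_CE = 18.2 V > 0.2 V confirms active-region operation.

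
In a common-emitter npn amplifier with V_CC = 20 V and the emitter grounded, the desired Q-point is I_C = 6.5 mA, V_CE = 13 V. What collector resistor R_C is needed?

R_C ≈ 1.1 kΩ

Collector loop: V_CC = I_C·R_C + V_CE.
R_C = (V_CC − V_CE)/I_C = (20 − 13)/6.5 = 1.08 kΩ.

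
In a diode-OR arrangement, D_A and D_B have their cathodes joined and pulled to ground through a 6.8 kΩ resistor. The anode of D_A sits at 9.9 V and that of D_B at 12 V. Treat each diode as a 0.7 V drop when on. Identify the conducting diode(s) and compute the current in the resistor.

Only D_B conducts; I_R ≈ 1.7 mA

Assume both conduct. Then node N would need to be at both 9.9−0.7 = 9.2 V and 12−0.7 = 11.3 V, which is impossible.
Assume only D_B conducts: V_N = 12 − 0.7 = 11.3 V, so I_R = 11.3/6.8 = 1.66 mA.
Check D_A: its anode-to-cathode voltage is 9.9 − 11.3 = -1.4 V < 0.7 V, so it is off. The assumption is consistent.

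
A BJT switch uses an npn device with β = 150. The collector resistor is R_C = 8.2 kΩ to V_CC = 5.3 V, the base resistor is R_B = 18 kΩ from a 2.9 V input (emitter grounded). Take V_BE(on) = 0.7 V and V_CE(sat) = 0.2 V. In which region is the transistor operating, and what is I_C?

saturation; I_C ≈ 0.62 mA

Assume active: I_B = (2.9 − 0.7)/18 = 0.122 mA, giving I_C = β·I_B = 18.3 mA.
But then V_CE = 5.3 − 18.3×8.2 = -145 V < V_CE(sat) = 0.2 V — impossible in the active region.
So the transistor is saturated. With V_CE = 0.2 V, I_C = (V_CC − 0.2)/R_C = 5.1/8.2 = 0.622 mA.
Check: β·I_B = 18.3 mA > I_C = 0.622 mA, confirming saturation.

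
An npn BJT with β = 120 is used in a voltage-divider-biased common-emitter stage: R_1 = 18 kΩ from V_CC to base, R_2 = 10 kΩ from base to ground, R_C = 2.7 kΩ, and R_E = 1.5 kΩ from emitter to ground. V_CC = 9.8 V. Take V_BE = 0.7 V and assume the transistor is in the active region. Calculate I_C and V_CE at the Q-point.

Thevenize the base divider: V_Th = V_CC·R_2/(R_1+R_2) = 9.8×10/28 = 3.5 V, R_Th = R_1‖R_2 = 6.43 kΩ.
Base-emitter loop: V_Th = I_B·R_Th + V_BE + (β+1)I_B·R_E, so I_B = (3.5 − 0.7) / (6.43 + 121×1.5) = 0.0149 mA.
I_C = β·I_B = 120×0.0149 = 1.79 mA, and I_E = (β+1)I_B = 1.8 mA.
V_CE = V_CC − I_C·R_C − I_E·R_E = 9.8 − 1.79×2.7 − 1.8×1.5 = 2.27 V.
V_CE = 2.27 V > 0.2 V confirms active-region operation.

I_C ≈ 1.8 mA, V_CE ≈ 2.3 V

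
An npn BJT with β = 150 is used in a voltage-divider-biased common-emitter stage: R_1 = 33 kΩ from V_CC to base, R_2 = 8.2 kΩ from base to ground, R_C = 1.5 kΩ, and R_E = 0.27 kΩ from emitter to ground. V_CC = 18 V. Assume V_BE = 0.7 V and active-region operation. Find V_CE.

V_CE ≈ 1.8 V

Thevenize the base divider: V_Th = V_CC·R_2/(R_1+R_2) = 18×8.2/41.2 = 3.58 V, R_Th = R_1‖R_2 = 6.57 kΩ.
Base-emitter loop: V_Th = I_B·R_Th + V_BE + (β+1)I_B·R_E, so I_B = (3.58 − 0.7) / (6.57 + 151×0.27) = 0.0609 mA.
I_C = β·I_B = 150×0.0609 = 9.13 mA, and I_E = (β+1)I_B = 9.19 mA.
V_CE = V_CC − I_C·R_C − I_E·R_E = 18 − 9.13×1.5 − 9.19×0.27 = 1.82 V.
V_CE = 1.82 V > 0.2 V confirms active-region operation.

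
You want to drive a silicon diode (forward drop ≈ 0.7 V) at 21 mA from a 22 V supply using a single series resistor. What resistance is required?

R ≈ 1 kΩ

The resistor drops V_S − V_D = 22 − 0.7 = 21.3 V at 21 mA.
R = 21.3 V / 21 mA = 1.01 kΩ.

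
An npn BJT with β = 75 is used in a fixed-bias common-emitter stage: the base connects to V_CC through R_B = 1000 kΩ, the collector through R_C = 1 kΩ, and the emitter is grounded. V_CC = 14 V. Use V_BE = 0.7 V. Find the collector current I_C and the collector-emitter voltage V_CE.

Base loop: V_CC = I_B·R_B + V_BE, so I_B = (14 − 0.7)/1000 kΩ = 0.0133 mA.
In the active region I_C = β·I_B = 75 × 0.0133 = 0.998 mA.
Collector loop: V_CE = V_CC − I_C·R_C = 14 − 0.998×1 = 13 V.
Since V_CE = 13 V > V_CE(sat) ≈ 0.2 V, the transistor is in the active region as assumed.

I_C ≈ 1 mA, V_CE ≈ 13 V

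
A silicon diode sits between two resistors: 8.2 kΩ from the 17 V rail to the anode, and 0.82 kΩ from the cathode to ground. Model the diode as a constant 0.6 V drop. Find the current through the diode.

I ≈ 1.8 mA

The two resistors are in series with the diode, so KVL gives 17 = I·8.2 + 0.6 + I·0.82.
I = (17 − 0.6) / (8.2 + 0.82) kΩ = 16.4 / 9.02 = 1.82 mA.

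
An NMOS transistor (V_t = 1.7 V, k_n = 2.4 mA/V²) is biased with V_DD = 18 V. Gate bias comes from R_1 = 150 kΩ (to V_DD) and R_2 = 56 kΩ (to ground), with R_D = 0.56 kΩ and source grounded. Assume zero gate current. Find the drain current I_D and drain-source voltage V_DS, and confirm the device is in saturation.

I_D ≈ 12 mA, V_DS ≈ 11 V

V_G = V_DD·R_2/(R_1+R_2) = 18×56/206 = 4.89 V. With the source grounded, V_GS = V_G = 4.89 V.
Assume saturation: I_D = (k_n/2)(V_GS − V_t)² = (2.4/2)×(4.89 − 1.7)² = 1.2×3.19² = 12.2 mA.
V_DS = V_DD − I_D·R_D = 18 − 12.2×0.56 = 11.1 V.
Saturation requires V_DS ≥ V_GS − V_t = 3.19 V; 11.1 ≥ 3.19 ✓.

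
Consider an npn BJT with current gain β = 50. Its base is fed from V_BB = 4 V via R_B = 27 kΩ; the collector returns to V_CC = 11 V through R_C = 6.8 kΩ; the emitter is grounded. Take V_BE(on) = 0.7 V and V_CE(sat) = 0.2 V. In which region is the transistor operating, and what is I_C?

Assume active: I_B = (4 − 0.7)/27 = 0.122 mA, giving I_C = β·I_B = 6.11 mA.
But then V_CE = 11 − 6.11×6.8 = -30.6 V < V_CE(sat) = 0.2 V — impossible in the active region.
So the transistor is saturated. With V_CE = 0.2 V, I_C = (V_CC − 0.2)/R_C = 10.8/6.8 = 1.59 mA.
Check: β·I_B = 6.11 mA > I_C = 1.59 mA, confirming saturation.

saturation; I_C ≈ 1.6 mA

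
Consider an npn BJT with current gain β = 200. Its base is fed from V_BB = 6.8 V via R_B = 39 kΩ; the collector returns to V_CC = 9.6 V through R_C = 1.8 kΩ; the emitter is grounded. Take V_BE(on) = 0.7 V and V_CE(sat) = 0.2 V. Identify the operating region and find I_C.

saturation; I_C ≈ 5.2 mA

Assume active: I_B = (6.8 − 0.7)/39 = 0.156 mA, giving I_C = β·I_B = 31.3 mA.
But then V_CE = 9.6 − 31.3×1.8 = -46.7 V < V_CE(sat) = 0.2 V — impossible in the active region.
So the transistor is saturated. With V_CE = 0.2 V, I_C = (V_CC − 0.2)/R_C = 9.4/1.8 = 5.22 mA.
Check: β·I_B = 31.3 mA > I_C = 5.22 mA, confirming saturation.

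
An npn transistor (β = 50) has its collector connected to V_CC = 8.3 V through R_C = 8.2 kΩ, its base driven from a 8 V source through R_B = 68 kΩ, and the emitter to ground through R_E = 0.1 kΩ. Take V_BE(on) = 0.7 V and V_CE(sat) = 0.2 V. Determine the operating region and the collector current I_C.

Assume active: I_B = (8 − 0.7)/(68 + 51×0.1) = 0.0999 mA, I_C = β·I_B = 4.99 mA.
Then V_CE = 8.3 − 4.99×8.2 − 5.09×0.1 = -33.2 V < 0.2 V — the active assumption fails.
Re-solve with V_CE = 0.2 V. KCL at the emitter: V_E/R_E = (V_BB−0.7−V_E)/R_B + (V_CC−0.2−V_E)/R_C, giving V_E = 0.108 V.
I_C = (V_CC − 0.2 − V_E)/R_C = (8.1 − 0.108)/8.2 = 0.975 mA.
Check: I_B = (7.3 − 0.108)/68 = 0.106 mA, and β·I_B = 5.29 mA > I_C, confirming saturation.

saturation; I_C ≈ 0.97 mA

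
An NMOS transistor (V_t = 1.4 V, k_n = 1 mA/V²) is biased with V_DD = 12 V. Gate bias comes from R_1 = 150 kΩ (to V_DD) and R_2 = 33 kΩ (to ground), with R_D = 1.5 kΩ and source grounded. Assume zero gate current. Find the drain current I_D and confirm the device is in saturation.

I_D ≈ 0.29 mA

V_G = V_DD·R_2/(R_1+R_2) = 12×33/183 = 2.16 V. With the source grounded, V_GS = V_G = 2.16 V.
Assume saturation: I_D = (k_n/2)(V_GS − V_t)² = (1/2)×(2.16 − 1.4)² = 0.5×0.764² = 0.292 mA.
V_DS = V_DD − I_D·R_D = 12 − 0.292×1.5 = 11.6 V.
Saturation requires V_DS ≥ V_GS − V_t = 0.764 V; 11.6 ≥ 0.764 ✓.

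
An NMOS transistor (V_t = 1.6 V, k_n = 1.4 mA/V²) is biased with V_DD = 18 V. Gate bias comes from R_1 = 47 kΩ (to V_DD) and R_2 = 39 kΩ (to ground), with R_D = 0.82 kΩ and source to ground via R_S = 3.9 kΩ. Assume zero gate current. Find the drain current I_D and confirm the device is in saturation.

V_G = V_DD·R_2/(R_1+R_2) = 18×39/86 = 8.16 V.
Assume saturation: I_D = (k_n/2)(V_GS − V_t)² with V_GS = V_G − I_D·R_S = 8.16 − 3.9·I_D.
Substituting gives 10.6·I_D² − 36.8·I_D + 30.1 = 0, with roots I_D = 1.33 or 2.13 mA.
The root I_D = 2.13 mA gives V_GS = -0.144 V ≤ V_t, so take I_D = 1.33 mA.
Then V_GS = 2.98 V and V_DS = V_DD − I_D(R_D+R_S) = 18 − 1.33×4.72 = 11.7 V.
Saturation requires V_DS ≥ V_GS − V_t = 1.38 V; 11.7 ≥ 1.38 ✓.

I_D ≈ 1.3 mA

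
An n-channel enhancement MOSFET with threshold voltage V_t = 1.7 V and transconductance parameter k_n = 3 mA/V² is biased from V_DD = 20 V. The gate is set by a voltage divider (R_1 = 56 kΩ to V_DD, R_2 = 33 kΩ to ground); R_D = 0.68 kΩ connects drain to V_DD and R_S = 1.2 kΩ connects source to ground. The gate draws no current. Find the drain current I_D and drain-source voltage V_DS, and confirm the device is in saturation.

I_D ≈ 3.5 mA, V_DS ≈ 13 V

V_G = V_DD·R_2/(R_1+R_2) = 20×33/89 = 7.42 V.
Assume saturation: I_D = (k_n/2)(V_GS − V_t)² with V_GS = V_G − I_D·R_S = 7.42 − 1.2·I_D.
Substituting gives 2.16·I_D² − 21.6·I_D + 49 = 0, with roots I_D = 3.49 or 6.5 mA.
The root I_D = 6.5 mA gives V_GS = -0.381 V ≤ V_t, so take I_D = 3.49 mA.
Then V_GS = 3.23 V and V_DS = V_DD − I_D(R_D+R_S) = 20 − 3.49×1.88 = 13.4 V.
Saturation requires V_DS ≥ V_GS − V_t = 1.53 V; 13.4 ≥ 1.53 ✓.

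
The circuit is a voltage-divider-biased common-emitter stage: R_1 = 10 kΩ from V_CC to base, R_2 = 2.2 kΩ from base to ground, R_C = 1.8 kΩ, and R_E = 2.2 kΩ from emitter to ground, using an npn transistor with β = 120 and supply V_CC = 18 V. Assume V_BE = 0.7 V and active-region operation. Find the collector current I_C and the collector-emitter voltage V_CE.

Thevenize the base divider: V_Th = V_CC·R_2/(R_1+R_2) = 18×2.2/12.2 = 3.25 V, R_Th = R_1‖R_2 = 1.8 kΩ.
Base-emitter loop: V_Th = I_B·R_Th + V_BE + (β+1)I_B·R_E, so I_B = (3.25 − 0.7) / (1.8 + 121×2.2) = 0.0095 mA.
I_C = β·I_B = 120×0.0095 = 1.14 mA, and I_E = (β+1)I_B = 1.15 mA.
V_CE = V_CC − I_C·R_C − I_E·R_E = 18 − 1.14×1.8 − 1.15×2.2 = 13.4 V.
V_CE = 13.4 V > 0.2 V confirms active-region operation.

I_C ≈ 1.1 mA, V_CE ≈ 13 V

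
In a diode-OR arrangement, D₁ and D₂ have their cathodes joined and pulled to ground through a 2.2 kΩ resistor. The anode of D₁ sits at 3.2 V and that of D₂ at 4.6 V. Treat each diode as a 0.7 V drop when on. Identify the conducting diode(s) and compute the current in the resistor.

Only D₂ conducts; I_R ≈ 1.8 mA

Assume both conduct. Then node N would need to be at both 3.2−0.7 = 2.5 V and 4.6−0.7 = 3.9 V, which is impossible.
Assume only D₂ conducts: V_N = 4.6 − 0.7 = 3.9 V, so I_R = 3.9/2.2 = 1.77 mA.
Check D₁: its anode-to-cathode voltage is 3.2 − 3.9 = -0.7 V < 0.7 V, so it is off. The assumption is consistent.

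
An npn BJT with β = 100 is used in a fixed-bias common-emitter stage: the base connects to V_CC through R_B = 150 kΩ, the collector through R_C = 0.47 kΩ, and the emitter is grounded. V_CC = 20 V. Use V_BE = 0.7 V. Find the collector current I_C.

I_C ≈ 13 mA

Base loop: V_CC = I_B·R_B + V_BE, so I_B = (20 − 0.7)/150 kΩ = 0.129 mA.
In the active region I_C = β·I_B = 100 × 0.129 = 12.9 mA.
Collector loop: V_CE = V_CC − I_C·R_C = 20 − 12.9×0.47 = 14 V.
Since V_CE = 14 V > V_CE(sat) ≈ 0.2 V, the transistor is in the active region as assumed.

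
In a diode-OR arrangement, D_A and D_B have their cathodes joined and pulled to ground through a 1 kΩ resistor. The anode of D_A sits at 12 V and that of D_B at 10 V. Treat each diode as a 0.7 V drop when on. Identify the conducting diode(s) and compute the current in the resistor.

Only D_A conducts; I_R ≈ 11 mA

Assume both conduct. Then node N would need to be at both 12−0.7 = 11.3 V and 10−0.7 = 9.3 V, which is impossible.
Assume only D_A conducts: V_N = 12 − 0.7 = 11.3 V, so I_R = 11.3/1 = 11.3 mA.
Check D_B: its anode-to-cathode voltage is 10 − 11.3 = -1.3 V < 0.7 V, so it is off. The assumption is consistent.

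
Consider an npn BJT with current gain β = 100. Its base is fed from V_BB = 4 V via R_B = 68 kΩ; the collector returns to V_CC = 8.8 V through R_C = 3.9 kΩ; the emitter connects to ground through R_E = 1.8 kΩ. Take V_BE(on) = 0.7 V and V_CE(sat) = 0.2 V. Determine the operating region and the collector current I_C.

Assume active. Base-emitter loop: I_B = (V_BB − V_BE)/(R_B + (β+1)R_E) = (4 − 0.7)/(68 + 101×1.8) = 0.0132 mA.
I_C = β·I_B = 100×0.0132 = 1.32 mA.
V_CE = V_CC − I_C·R_C − I_E·R_E = 8.8 − 1.32×3.9 − 1.33×1.8 = 1.25 V > V_CE(sat), so the active-region assumption holds.

active; I_C ≈ 1.3 mA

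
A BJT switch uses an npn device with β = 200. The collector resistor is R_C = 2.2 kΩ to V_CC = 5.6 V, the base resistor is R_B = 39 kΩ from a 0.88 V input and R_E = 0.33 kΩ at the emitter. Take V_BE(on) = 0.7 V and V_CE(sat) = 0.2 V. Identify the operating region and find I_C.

active; I_C ≈ 0.34 mA

Assume active. Base-emitter loop: I_B = (V_BB − V_BE)/(R_B + (β+1)R_E) = (0.88 − 0.7)/(39 + 201×0.33) = 0.00171 mA.
I_C = β·I_B = 200×0.00171 = 0.342 mA.
V_CE = V_CC − I_C·R_C − I_E·R_E = 5.6 − 0.342×2.2 − 0.343×0.33 = 4.73 V > V_CE(sat), so the active-region assumption holds.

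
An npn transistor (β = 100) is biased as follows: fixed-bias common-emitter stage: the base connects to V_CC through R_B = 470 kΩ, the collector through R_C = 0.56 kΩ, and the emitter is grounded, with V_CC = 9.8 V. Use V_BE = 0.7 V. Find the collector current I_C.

Base loop: V_CC = I_B·R_B + V_BE, so I_B = (9.8 − 0.7)/470 kΩ = 0.0194 mA.
In the active region I_C = β·I_B = 100 × 0.0194 = 1.94 mA.
Collector loop: V_CE = V_CC − I_C·R_C = 9.8 − 1.94×0.56 = 8.72 V.
Since V_CE = 8.72 V > V_CE(sat) ≈ 0.2 V, the transistor is in the active region as assumed.

I_C ≈ 1.9 mA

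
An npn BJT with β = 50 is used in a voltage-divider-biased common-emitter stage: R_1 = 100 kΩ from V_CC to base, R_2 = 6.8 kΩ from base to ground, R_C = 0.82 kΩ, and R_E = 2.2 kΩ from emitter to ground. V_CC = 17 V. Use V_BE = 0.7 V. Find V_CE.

V_CE ≈ 17 V

Thevenize the base divider: V_Th = V_CC·R_2/(R_1+R_2) = 17×6.8/107 = 1.08 V, R_Th = R_1‖R_2 = 6.37 kΩ.
Base-emitter loop: V_Th = I_B·R_Th + V_BE + (β+1)I_B·R_E, so I_B = (1.08 − 0.7) / (6.37 + 51×2.2) = 0.00323 mA.
I_C = β·I_B = 50×0.00323 = 0.161 mA, and I_E = (β+1)I_B = 0.164 mA.
V_CE = V_CC − I_C·R_C − I_E·R_E = 17 − 0.161×0.82 − 0.164×2.2 = 16.5 V.
V_CE = 16.5 V > 0.2 V confirms active-region operation.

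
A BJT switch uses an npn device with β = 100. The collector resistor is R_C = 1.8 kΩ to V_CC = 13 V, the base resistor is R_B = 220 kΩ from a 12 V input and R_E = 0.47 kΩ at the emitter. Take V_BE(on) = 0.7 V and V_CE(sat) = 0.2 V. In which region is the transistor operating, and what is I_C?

Assume active. Base-emitter loop: I_B = (V_BB − V_BE)/(R_B + (β+1)R_E) = (12 − 0.7)/(220 + 101×0.47) = 0.0422 mA.
I_C = β·I_B = 100×0.0422 = 4.22 mA.
V_CE = V_CC − I_C·R_C − I_E·R_E = 13 − 4.22×1.8 − 4.27×0.47 = 3.39 V > V_CE(sat), so the active-region assumption holds.

active; I_C ≈ 4.2 mA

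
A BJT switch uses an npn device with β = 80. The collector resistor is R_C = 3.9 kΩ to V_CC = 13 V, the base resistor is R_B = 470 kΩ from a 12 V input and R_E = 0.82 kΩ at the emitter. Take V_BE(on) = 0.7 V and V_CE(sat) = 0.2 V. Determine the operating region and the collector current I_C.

Assume active. Base-emitter loop: I_B = (V_BB − V_BE)/(R_B + (β+1)R_E) = (12 − 0.7)/(470 + 81×0.82) = 0.0211 mA.
I_C = β·I_B = 80×0.0211 = 1.69 mA.
V_CE = V_CC − I_C·R_C − I_E·R_E = 13 − 1.69×3.9 − 1.71×0.82 = 5.03 V > V_CE(sat), so the active-region assumption holds.

active; I_C ≈ 1.7 mA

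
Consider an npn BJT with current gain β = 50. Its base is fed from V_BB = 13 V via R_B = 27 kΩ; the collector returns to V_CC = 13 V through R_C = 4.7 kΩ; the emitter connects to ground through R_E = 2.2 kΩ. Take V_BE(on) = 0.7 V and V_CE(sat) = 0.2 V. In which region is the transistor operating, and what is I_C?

Assume active: I_B = (13 − 0.7)/(27 + 51×2.2) = 0.0884 mA, I_C = β·I_B = 4.42 mA.
Then V_CE = 13 − 4.42×4.7 − 4.51×2.2 = -17.7 V < 0.2 V — the active assumption fails.
Re-solve with V_CE = 0.2 V. KCL at the emitter: V_E/R_E = (V_BB−0.7−V_E)/R_B + (V_CC−0.2−V_E)/R_C, giving V_E = 4.51 V.
I_C = (V_CC − 0.2 − V_E)/R_C = (12.8 − 4.51)/4.7 = 1.76 mA.
Check: I_B = (12.3 − 4.51)/27 = 0.288 mA, and β·I_B = 14.4 mA > I_C, confirming saturation.

saturation; I_C ≈ 1.8 mA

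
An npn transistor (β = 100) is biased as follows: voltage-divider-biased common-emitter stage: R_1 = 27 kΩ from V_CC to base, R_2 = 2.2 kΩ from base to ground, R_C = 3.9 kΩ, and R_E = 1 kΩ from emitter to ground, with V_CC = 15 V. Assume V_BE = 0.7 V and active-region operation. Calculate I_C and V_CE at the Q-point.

Thevenize the base divider: V_Th = V_CC·R_2/(R_1+R_2) = 15×2.2/29.2 = 1.13 V, R_Th = R_1‖R_2 = 2.03 kΩ.
Base-emitter loop: V_Th = I_B·R_Th + V_BE + (β+1)I_B·R_E, so I_B = (1.13 − 0.7) / (2.03 + 101×1) = 0.00417 mA.
I_C = β·I_B = 100×0.00417 = 0.417 mA, and I_E = (β+1)I_B = 0.422 mA.
V_CE = V_CC − I_C·R_C − I_E·R_E = 15 − 0.417×3.9 − 0.422×1 = 13 V.
V_CE = 13 V > 0.2 V confirms active-region operation.

I_C ≈ 0.42 mA, V_CE ≈ 13 V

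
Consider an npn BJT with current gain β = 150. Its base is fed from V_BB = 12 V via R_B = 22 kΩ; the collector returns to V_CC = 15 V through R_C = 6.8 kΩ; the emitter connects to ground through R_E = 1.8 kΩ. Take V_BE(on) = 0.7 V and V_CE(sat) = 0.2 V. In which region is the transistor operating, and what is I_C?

saturation; I_C ≈ 1.6 mA

Assume active: I_B = (12 − 0.7)/(22 + 151×1.8) = 0.0385 mA, I_C = β·I_B = 5.77 mA.
Then V_CE = 15 − 5.77×6.8 − 5.81×1.8 = -34.7 V < 0.2 V — the active assumption fails.
Re-solve with V_CE = 0.2 V. KCL at the emitter: V_E/R_E = (V_BB−0.7−V_E)/R_B + (V_CC−0.2−V_E)/R_C, giving V_E = 3.6 V.
I_C = (V_CC − 0.2 − V_E)/R_C = (14.8 − 3.6)/6.8 = 1.65 mA.
Check: I_B = (11.3 − 3.6)/22 = 0.35 mA, and β·I_B = 52.5 mA > I_C, confirming saturation.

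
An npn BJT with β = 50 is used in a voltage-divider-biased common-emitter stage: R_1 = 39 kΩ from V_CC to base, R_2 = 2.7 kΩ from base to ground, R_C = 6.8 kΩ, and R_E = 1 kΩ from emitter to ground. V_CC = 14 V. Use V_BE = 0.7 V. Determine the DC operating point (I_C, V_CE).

I_C ≈ 0.19 mA, V_CE ≈ 12 V

Thevenize the base divider: V_Th = V_CC·R_2/(R_1+R_2) = 14×2.7/41.7 = 0.906 V, R_Th = R_1‖R_2 = 2.53 kΩ.
Base-emitter loop: V_Th = I_B·R_Th + V_BE + (β+1)I_B·R_E, so I_B = (0.906 − 0.7) / (2.53 + 51×1) = 0.00386 mA.
I_C = β·I_B = 50×0.00386 = 0.193 mA, and I_E = (β+1)I_B = 0.197 mA.
V_CE = V_CC − I_C·R_C − I_E·R_E = 14 − 0.193×6.8 − 0.197×1 = 12.5 V.
V_CE = 12.5 V > 0.2 V confirms active-region operation.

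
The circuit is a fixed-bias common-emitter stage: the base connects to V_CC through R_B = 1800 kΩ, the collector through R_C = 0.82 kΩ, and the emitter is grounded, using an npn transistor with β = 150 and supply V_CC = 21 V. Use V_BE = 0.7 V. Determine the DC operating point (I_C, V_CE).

I_C ≈ 1.7 mA, V_CE ≈ 20 V

Base loop: V_CC = I_B·R_B + V_BE, so I_B = (21 − 0.7)/1800 kΩ = 0.0113 mA.
In the active region I_C = β·I_B = 150 × 0.0113 = 1.69 mA.
Collector loop: V_CE = V_CC − I_C·R_C = 21 − 1.69×0.82 = 19.6 V.
Since V_CE = 19.6 V > V_CE(sat) ≈ 0.2 V, the transistor is in the active region as assumed.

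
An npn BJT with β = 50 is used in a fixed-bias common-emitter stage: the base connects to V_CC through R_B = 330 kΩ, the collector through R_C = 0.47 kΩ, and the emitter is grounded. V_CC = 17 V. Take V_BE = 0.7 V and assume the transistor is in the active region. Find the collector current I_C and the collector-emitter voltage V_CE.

Base loop: V_CC = I_B·R_B + V_BE, so I_B = (17 − 0.7)/330 kΩ = 0.0494 mA.
In the active region I_C = β·I_B = 50 × 0.0494 = 2.47 mA.
Collector loop: V_CE = V_CC − I_C·R_C = 17 − 2.47×0.47 = 15.8 V.
Since V_CE = 15.8 V > V_CE(sat) ≈ 0.2 V, the transistor is in the active region as assumed.

I_C ≈ 2.5 mA, V_CE ≈ 16 V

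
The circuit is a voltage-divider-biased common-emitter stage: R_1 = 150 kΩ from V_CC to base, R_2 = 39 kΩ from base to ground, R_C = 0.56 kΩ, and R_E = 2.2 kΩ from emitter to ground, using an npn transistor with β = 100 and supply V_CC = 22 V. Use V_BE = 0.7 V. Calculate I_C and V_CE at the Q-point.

Thevenize the base divider: V_Th = V_CC·R_2/(R_1+R_2) = 22×39/189 = 4.54 V, R_Th = R_1‖R_2 = 31 kΩ.
Base-emitter loop: V_Th = I_B·R_Th + V_BE + (β+1)I_B·R_E, so I_B = (4.54 − 0.7) / (31 + 101×2.2) = 0.0152 mA.
I_C = β·I_B = 100×0.0152 = 1.52 mA, and I_E = (β+1)I_B = 1.53 mA.
V_CE = V_CC − I_C·R_C − I_E·R_E = 22 − 1.52×0.56 − 1.53×2.2 = 17.8 V.
V_CE = 17.8 V > 0.2 V confirms active-region operation.

I_C ≈ 1.5 mA, V_CE ≈ 18 V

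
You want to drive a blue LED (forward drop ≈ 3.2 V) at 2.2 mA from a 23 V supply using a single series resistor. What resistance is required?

R ≈ 9 kΩ

The resistor drops V_S − V_D = 23 − 3.2 = 19.8 V at 2.2 mA.
R = 19.8 V / 2.2 mA = 9 kΩ.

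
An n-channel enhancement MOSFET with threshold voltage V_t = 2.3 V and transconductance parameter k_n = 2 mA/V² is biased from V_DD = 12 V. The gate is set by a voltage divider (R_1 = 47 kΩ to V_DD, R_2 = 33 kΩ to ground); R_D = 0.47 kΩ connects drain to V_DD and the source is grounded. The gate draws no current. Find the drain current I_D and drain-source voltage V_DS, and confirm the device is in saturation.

V_G = V_DD·R_2/(R_1+R_2) = 12×33/80 = 4.95 V. With the source grounded, V_GS = V_G = 4.95 V.
Assume saturation: I_D = (k_n/2)(V_GS − V_t)² = (2/2)×(4.95 − 2.3)² = 1×2.65² = 7.02 mA.
V_DS = V_DD − I_D·R_D = 12 − 7.02×0.47 = 8.7 V.
Saturation requires V_DS ≥ V_GS − V_t = 2.65 V; 8.7 ≥ 2.65 ✓.

I_D ≈ 7 mA, V_DS ≈ 8.7 V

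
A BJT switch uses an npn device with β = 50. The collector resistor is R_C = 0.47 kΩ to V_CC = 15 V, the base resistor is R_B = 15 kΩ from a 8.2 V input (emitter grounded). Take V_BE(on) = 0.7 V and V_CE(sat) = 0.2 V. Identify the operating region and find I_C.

Assume active. Base-emitter loop: I_B = (V_BB − V_BE)/R_B = (8.2 − 0.7)/15 = 0.5 mA.
I_C = β·I_B = 50×0.5 = 25 mA.
V_CE = V_CC − I_C·R_C = 15 − 25×0.47 = 3.25 V > V_CE(sat), so the active-region assumption holds.

active; I_C ≈ 25 mA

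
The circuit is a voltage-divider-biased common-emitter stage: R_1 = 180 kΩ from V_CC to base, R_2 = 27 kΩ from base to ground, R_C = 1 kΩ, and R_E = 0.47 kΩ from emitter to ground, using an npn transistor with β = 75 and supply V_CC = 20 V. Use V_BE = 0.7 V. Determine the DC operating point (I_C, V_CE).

Thevenize the base divider: V_Th = V_CC·R_2/(R_1+R_2) = 20×27/207 = 2.61 V, R_Th = R_1‖R_2 = 23.5 kΩ.
Base-emitter loop: V_Th = I_B·R_Th + V_BE + (β+1)I_B·R_E, so I_B = (2.61 − 0.7) / (23.5 + 76×0.47) = 0.0322 mA.
I_C = β·I_B = 75×0.0322 = 2.42 mA, and I_E = (β+1)I_B = 2.45 mA.
V_CE = V_CC − I_C·R_C − I_E·R_E = 20 − 2.42×1 − 2.45×0.47 = 16.4 V.
V_CE = 16.4 V > 0.2 V confirms active-region operation.

I_C ≈ 2.4 mA, V_CE ≈ 16 V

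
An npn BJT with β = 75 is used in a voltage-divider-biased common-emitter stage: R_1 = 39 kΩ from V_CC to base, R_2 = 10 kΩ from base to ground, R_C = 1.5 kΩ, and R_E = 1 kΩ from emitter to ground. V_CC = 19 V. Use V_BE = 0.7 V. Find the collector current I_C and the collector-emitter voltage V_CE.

Thevenize the base divider: V_Th = V_CC·R_2/(R_1+R_2) = 19×10/49 = 3.88 V, R_Th = R_1‖R_2 = 7.96 kΩ.
Base-emitter loop: V_Th = I_B·R_Th + V_BE + (β+1)I_B·R_E, so I_B = (3.88 − 0.7) / (7.96 + 76×1) = 0.0378 mA.
I_C = β·I_B = 75×0.0378 = 2.84 mA, and I_E = (β+1)I_B = 2.88 mA.
V_CE = V_CC − I_C·R_C − I_E·R_E = 19 − 2.84×1.5 − 2.88×1 = 11.9 V.
V_CE = 11.9 V > 0.2 V confirms active-region operation.

I_C ≈ 2.8 mA, V_CE ≈ 12 V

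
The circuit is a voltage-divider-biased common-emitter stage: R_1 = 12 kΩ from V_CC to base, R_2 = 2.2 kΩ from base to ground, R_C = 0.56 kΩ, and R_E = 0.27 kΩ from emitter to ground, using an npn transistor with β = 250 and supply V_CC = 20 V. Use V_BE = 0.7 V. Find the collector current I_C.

Thevenize the base divider: V_Th = V_CC·R_2/(R_1+R_2) = 20×2.2/14.2 = 3.1 V, R_Th = R_1‖R_2 = 1.86 kΩ.
Base-emitter loop: V_Th = I_B·R_Th + V_BE + (β+1)I_B·R_E, so I_B = (3.1 − 0.7) / (1.86 + 251×0.27) = 0.0344 mA.
I_C = β·I_B = 250×0.0344 = 8.61 mA, and I_E = (β+1)I_B = 8.65 mA.
V_CE = V_CC − I_C·R_C − I_E·R_E = 20 − 8.61×0.56 − 8.65×0.27 = 12.8 V.
V_CE = 12.8 V > 0.2 V confirms active-region operation.

I_C ≈ 8.6 mA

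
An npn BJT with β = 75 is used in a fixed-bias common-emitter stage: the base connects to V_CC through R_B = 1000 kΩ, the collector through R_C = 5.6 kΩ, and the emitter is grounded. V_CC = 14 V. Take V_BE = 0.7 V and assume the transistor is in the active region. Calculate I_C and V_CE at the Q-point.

I_C ≈ 1 mA, V_CE ≈ 8.4 V

Base loop: V_CC = I_B·R_B + V_BE, so I_B = (14 − 0.7)/1000 kΩ = 0.0133 mA.
In the active region I_C = β·I_B = 75 × 0.0133 = 0.998 mA.
Collector loop: V_CE = V_CC − I_C·R_C = 14 − 0.998×5.6 = 8.41 V.
Since V_CE = 8.41 V > V_CE(sat) ≈ 0.2 V, the transistor is in the active region as assumed.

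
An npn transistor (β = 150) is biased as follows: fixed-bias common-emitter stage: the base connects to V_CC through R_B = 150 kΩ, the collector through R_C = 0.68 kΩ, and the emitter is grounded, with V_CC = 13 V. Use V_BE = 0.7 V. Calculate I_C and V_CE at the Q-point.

Base loop: V_CC = I_B·R_B + V_BE, so I_B = (13 − 0.7)/150 kΩ = 0.082 mA.
In the active region I_C = β·I_B = 150 × 0.082 = 12.3 mA.
Collector loop: V_CE = V_CC − I_C·R_C = 13 − 12.3×0.68 = 4.64 V.
Since V_CE = 4.64 V > V_CE(sat) ≈ 0.2 V, the transistor is in the active region as assumed.

I_C ≈ 12 mA, V_CE ≈ 4.6 V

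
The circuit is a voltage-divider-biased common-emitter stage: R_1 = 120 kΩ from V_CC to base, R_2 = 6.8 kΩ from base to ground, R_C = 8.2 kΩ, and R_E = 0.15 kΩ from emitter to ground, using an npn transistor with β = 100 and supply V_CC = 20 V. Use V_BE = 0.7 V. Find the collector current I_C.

Thevenize the base divider: V_Th = V_CC·R_2/(R_1+R_2) = 20×6.8/127 = 1.07 V, R_Th = R_1‖R_2 = 6.44 kΩ.
Base-emitter loop: V_Th = I_B·R_Th + V_BE + (β+1)I_B·R_E, so I_B = (1.07 − 0.7) / (6.44 + 101×0.15) = 0.0173 mA.
I_C = β·I_B = 100×0.0173 = 1.73 mA, and I_E = (β+1)I_B = 1.74 mA.
V_CE = V_CC − I_C·R_C − I_E·R_E = 20 − 1.73×8.2 − 1.74×0.15 = 5.59 V.
V_CE = 5.59 V > 0.2 V confirms active-region operation.

I_C ≈ 1.7 mA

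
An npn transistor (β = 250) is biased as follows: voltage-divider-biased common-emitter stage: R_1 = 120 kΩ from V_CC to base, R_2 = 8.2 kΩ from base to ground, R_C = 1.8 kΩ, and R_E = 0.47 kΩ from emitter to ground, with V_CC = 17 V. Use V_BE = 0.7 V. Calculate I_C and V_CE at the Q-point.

I_C ≈ 0.77 mA, V_CE ≈ 15 V

Thevenize the base divider: V_Th = V_CC·R_2/(R_1+R_2) = 17×8.2/128 = 1.09 V, R_Th = R_1‖R_2 = 7.68 kΩ.
Base-emitter loop: V_Th = I_B·R_Th + V_BE + (β+1)I_B·R_E, so I_B = (1.09 − 0.7) / (7.68 + 251×0.47) = 0.00308 mA.
I_C = β·I_B = 250×0.00308 = 0.771 mA, and I_E = (β+1)I_B = 0.774 mA.
V_CE = V_CC − I_C·R_C − I_E·R_E = 17 − 0.771×1.8 − 0.774×0.47 = 15.2 V.
V_CE = 15.2 V > 0.2 V confirms active-region operation.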